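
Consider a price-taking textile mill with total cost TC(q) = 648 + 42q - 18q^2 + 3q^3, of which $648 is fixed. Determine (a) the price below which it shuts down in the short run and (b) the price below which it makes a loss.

Shutdown price = $15; break-even price = $150

Shutdown price = min AVC. AVC = 42 - 18q + 3q^2, with vertex at q = 3 and minimum $15.
ATC = 648/q + 42 - 18q + 3q^2. Setting dATC/dq = −648/q^2 − 18 + 6q = 0 gives q = 6 (since 6·6^3 − 18·6^2 = 648).
min ATC = 648/6 + 42 − 18·6 + 3·6^2 = $150. That is the break-even price.
For $15 ≤ P < $150 the firm produces at a loss; below $15 it shuts down.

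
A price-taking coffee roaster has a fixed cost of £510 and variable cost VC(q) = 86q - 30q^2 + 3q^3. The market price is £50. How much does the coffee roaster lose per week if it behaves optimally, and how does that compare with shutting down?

Profit = -£294 at q = 6

AVC = 86 - 30q + 3q^2 has its minimum £11 at q = 5; price £50 clears that bar, so the firm operates.
MC = 86 - 60q + 9q^2. Setting P = MC and taking the root on the rising branch gives q* = 6.
TR = 50·6 = 300. TC = 510 + 84 = 594. Profit = 300 − 594 = -£294.
That loss of £294 beats the £510 the firm would lose by shutting down; producing recovers £216 of fixed cost.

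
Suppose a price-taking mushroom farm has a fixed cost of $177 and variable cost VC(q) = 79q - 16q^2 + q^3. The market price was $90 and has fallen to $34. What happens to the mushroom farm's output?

Output falls from 11 to 9

MC = 79 - 32q + 3q^2; the shutdown threshold is min AVC = $15 (at q = 8).
At P = $90 ≥ min AVC, set P = MC on the rising branch: q = 11.
At P = $34 ≥ min AVC, set P = MC: q = 9. The firm stays open but cuts output.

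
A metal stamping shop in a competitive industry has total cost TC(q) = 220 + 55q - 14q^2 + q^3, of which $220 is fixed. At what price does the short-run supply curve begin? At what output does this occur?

$6 per unit, at q = 7

Short-run supply begins at min AVC. From VC = 55q - 14q^2 + q^3, AVC = 55 - 14q + q^2.
At the minimum of AVC, MC = AVC. MC = 55 - 28q + 3q^2; setting MC = AVC gives 2q^2 - 14q = 0, so q = 7. min AVC = 6.
So the shutdown price is $6.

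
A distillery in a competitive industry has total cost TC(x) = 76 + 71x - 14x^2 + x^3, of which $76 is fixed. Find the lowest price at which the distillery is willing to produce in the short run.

$22 per unit

The shutdown price is the minimum of AVC. VC = 71x - 14x^2 + x^3, so AVC = 71 - 14x + x^2.
At the minimum of AVC, MC = AVC. MC = 71 - 28x + 3x^2; setting MC = AVC gives 2x^2 - 14x = 0, so x = 7. min AVC = 22.
The firm shuts down for any P below $22.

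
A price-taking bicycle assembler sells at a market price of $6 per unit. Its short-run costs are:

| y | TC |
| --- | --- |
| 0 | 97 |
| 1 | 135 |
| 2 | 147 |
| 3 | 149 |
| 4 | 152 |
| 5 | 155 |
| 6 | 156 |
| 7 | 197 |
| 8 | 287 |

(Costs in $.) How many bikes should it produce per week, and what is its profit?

Tabulate TR − TC: y=0: -97; y=1: -129; y=2: -135; y=3: -131; y=4: -128; y=5: -125; y=6: -120; y=7: -155; y=8: -239.
Profit is highest at y = 0. Equivalently, the lowest AVC in the table is 59/6 ≈ $9.83 at y = 6, and P = $6 falls below it — price never covers variable cost, so the firm shuts down and loses only its fixed cost.

y = 0 (shut down); profit = -$97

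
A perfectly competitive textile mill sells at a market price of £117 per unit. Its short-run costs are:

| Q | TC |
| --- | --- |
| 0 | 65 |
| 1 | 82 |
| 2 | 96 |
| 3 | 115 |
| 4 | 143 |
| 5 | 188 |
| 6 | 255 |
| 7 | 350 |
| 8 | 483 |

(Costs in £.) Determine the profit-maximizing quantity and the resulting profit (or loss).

Tabulate TR − TC: Q=0: -65; Q=1: 35; Q=2: 138; Q=3: 236; Q=4: 325; Q=5: 397; Q=6: 447; Q=7: 469; Q=8: 453.
Profit is maximized at Q = 7. AVC there is 285/7 = £40.71 ≤ P, so producing beats shutting down (which would give -£65).

Q = 7; profit = £469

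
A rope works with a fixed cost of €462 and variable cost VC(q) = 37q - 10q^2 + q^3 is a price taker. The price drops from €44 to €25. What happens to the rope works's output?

AVC = 37 - 10q + q^2, minimized at q = 5 where min AVC = €12. MC = 37 - 20q + 3q^2.
At P = €44 ≥ min AVC, set P = MC on the rising branch: q = 7.
At P = €25 ≥ min AVC, set P = MC: q = 6. The firm stays open but cuts output.

Output falls from 7 to 6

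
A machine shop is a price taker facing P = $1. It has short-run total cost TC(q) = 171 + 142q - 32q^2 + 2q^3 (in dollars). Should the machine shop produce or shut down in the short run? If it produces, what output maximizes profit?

Shut down

Strip out fixed cost: VC = 142q - 32q^2 + 2q^3. Then AVC = 142 - 32q + 2q^2 and MC = 142 - 64q + 6q^2.
AVC hits its minimum where MC = AVC, at q = 8, giving min AVC = 142 - 32·8 + 2·8^2 = $14.
P = $1 lies below min AVC = $14; no output level covers variable cost.
Shutting down limits the loss to fixed cost, $171.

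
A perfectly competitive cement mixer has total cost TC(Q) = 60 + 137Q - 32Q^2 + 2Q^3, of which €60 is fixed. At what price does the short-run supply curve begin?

€9 per unit

The firm shuts down when price falls below the minimum of average variable cost. AVC = VC/Q = 137 - 32Q + 2Q^2.
dAVC/dQ = -32 + 4Q = 0 gives Q = 8. min AVC = 137 - 32·8 + 2·8^2 = 9.
For P < €9 the firm produces nothing.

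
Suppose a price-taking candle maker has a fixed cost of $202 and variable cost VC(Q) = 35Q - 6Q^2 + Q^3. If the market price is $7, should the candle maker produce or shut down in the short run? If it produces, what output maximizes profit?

Shut down

Strip out fixed cost: VC = 35Q - 6Q^2 + Q^3. Then AVC = 35 - 6Q + Q^2 and MC = 35 - 12Q + 3Q^2.
AVC hits its minimum where MC = AVC, at Q = 3, giving min AVC = 35 - 6·3 + 3^2 = $26.
P = $7 lies below min AVC = $26; no output level covers variable cost.
Shutting down limits the loss to fixed cost, $202.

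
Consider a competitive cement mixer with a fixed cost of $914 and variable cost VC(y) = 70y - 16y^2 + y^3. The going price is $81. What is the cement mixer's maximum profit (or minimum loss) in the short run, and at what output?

Profit = -$188 at y = 11

AVC = 70 - 16y + y^2 has its minimum $6 at y = 8; price $81 clears that bar, so the firm operates.
MC = 70 - 32y + 3y^2. Setting P = MC and taking the root on the rising branch gives y* = 11.
TR = 81·11 = 891. TC = 914 + 165 = 1079. Profit = 891 − 1079 = -$188.
Shutting down would mean losing the fixed cost of $914, so operating at a loss of $188 is better by $726.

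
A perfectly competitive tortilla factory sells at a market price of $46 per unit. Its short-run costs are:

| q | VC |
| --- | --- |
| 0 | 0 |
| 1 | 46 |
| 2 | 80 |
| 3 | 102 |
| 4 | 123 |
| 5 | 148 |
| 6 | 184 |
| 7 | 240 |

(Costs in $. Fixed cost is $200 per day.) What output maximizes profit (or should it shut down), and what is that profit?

q = 6; profit = -$108

Compute π = P·q − TC at each output: q=0: -200; q=1: -200; q=2: -188; q=3: -164; q=4: -139; q=5: -118; q=6: -108; q=7: -118.
Profit is maximized at q = 6. AVC there is 184/6 = $30.67 ≤ P, so producing beats shutting down (which would give -$200).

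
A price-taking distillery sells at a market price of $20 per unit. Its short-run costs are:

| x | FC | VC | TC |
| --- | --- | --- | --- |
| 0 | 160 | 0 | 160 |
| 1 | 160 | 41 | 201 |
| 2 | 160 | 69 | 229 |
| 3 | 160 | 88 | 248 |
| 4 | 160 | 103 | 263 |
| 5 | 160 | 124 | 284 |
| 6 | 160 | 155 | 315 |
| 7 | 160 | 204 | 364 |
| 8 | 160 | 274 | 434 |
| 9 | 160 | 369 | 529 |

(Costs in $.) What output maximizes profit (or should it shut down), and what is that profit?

x = 0 (shut down); profit = -$160

Tabulate TR − TC: x=0: -160; x=1: -181; x=2: -189; x=3: -188; x=4: -183; x=5: -184; x=6: -195; x=7: -224; x=8: -274; x=9: -349.
Profit is highest at x = 0. Equivalently, the lowest AVC in the table is 124/5 ≈ $24.80 at x = 5, and P = $20 falls below it — price never covers variable cost, so the firm shuts down and loses only its fixed cost.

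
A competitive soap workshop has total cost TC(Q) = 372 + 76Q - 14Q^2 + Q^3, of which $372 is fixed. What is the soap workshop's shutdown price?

$27 per unit

The shutdown price is the minimum of AVC. VC = 76Q - 14Q^2 + Q^3, so AVC = 76 - 14Q + Q^2.
At the minimum of AVC, MC = AVC. MC = 76 - 28Q + 3Q^2; setting MC = AVC gives 2Q^2 - 14Q = 0, so Q = 7. min AVC = 27.
The firm shuts down for any P below $27.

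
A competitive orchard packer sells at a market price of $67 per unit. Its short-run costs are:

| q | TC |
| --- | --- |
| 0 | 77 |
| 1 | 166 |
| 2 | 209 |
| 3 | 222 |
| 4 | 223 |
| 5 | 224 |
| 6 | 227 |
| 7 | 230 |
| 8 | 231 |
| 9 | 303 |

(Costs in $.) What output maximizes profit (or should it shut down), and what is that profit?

q = 8; profit = $305

Compute π = P·q − TC at each output: q=0: -77; q=1: -99; q=2: -75; q=3: -21; q=4: 45; q=5: 111; q=6: 175; q=7: 239; q=8: 305; q=9: 300.
Profit is maximized at q = 8. AVC there is 154/8 = $19.25 ≤ P, so producing beats shutting down (which would give -$77).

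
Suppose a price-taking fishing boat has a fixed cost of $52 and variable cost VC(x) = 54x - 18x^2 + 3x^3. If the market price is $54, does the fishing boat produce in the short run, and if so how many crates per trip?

Produce at x = 4

Strip out fixed cost: VC = 54x - 18x^2 + 3x^3. Then AVC = 54 - 18x + 3x^2 and MC = 54 - 36x + 9x^2.
AVC is minimized where dAVC/dx = -18 + 6x = 0, at x = 3; min AVC = 54 - 18·3 + 3·3^2 = $27.
P = $54 exceeds min AVC = $27, so the firm stays open.
Solving P = MC: -36x + 9x^2 = 0 ⇒ x = 0 or 4. On the upward-sloping branch, x* = 4.
Check: AVC at x = 4 is $30 ≤ P, so revenue covers variable cost.
Profit = P·x − TC = 54·4 − 172 = $44.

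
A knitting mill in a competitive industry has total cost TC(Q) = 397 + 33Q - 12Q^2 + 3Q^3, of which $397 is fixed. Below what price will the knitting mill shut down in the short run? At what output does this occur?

The shutdown price is the minimum of AVC. VC = 33Q - 12Q^2 + 3Q^3, so AVC = 33 - 12Q + 3Q^2.
dAVC/dQ = -12 + 6Q = 0 gives Q = 2. min AVC = 33 - 12·2 + 3·2^2 = 21.
The firm shuts down for any P below $21.

$21 per unit, at Q = 2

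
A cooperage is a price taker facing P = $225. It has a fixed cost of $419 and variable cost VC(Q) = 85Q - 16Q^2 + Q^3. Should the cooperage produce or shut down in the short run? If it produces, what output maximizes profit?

Produce at Q = 14

From TC, MC = TC'(Q) = 85 - 32Q + 3Q^2 and AVC = VC/Q = 85 - 16Q + Q^2.
AVC is minimized where dAVC/dQ = -16 + 2Q = 0, at Q = 8; min AVC = 85 - 16·8 + 8^2 = $21.
P = $225 exceeds min AVC = $21, so the firm stays open.
Set P = MC: 225 = 85 - 32Q + 3Q^2 → -140 - 32Q + 3Q^2 = 0. The roots are Q = -10/3 and Q = 14; the profit-maximizing output is on the rising part of MC, so Q* = 14.
Check: AVC at Q = 14 is $57 ≤ P, so revenue covers variable cost.
Profit = P·Q − TC = 225·14 − 1217 = $1933.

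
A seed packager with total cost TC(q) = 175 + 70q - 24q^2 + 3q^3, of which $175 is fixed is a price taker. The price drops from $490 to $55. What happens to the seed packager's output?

MC = 70 - 48q + 9q^2; the shutdown threshold is min AVC = $22 (at q = 4).
At P = $490 ≥ min AVC, set P = MC on the rising branch: q = 10.
At P = $55 ≥ min AVC, set P = MC: q = 5. The firm stays open but cuts output.

Output falls from 10 to 5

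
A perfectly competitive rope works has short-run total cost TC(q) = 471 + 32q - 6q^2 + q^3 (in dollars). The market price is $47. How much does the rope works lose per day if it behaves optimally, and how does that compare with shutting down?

AVC = 32 - 6q + q^2 has its minimum $23 at q = 3; price $47 clears that bar, so the firm operates.
MC = 32 - 12q + 3q^2. Setting P = MC and taking the root on the rising branch gives q* = 5.
TR = 47·5 = 235. TC = 471 + 135 = 606. Profit = 235 − 606 = -$371.
That loss of $371 beats the $471 the firm would lose by shutting down; producing recovers $100 of fixed cost.

Profit = -$371 at q = 5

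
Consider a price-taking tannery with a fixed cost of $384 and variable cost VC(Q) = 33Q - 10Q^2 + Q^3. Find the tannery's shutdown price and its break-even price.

Shutdown price = $8; break-even price = $65

Shutdown price = min AVC. AVC = 33 - 10Q + Q^2, with vertex at Q = 5 and minimum $8.
ATC = 384/Q + 33 - 10Q + Q^2. Setting dATC/dQ = −384/Q^2 − 10 + 2Q = 0 gives Q = 8 (since 2·8^3 − 10·8^2 = 384).
min ATC = 384/8 + 33 − 10·8 + 8^2 = $65. That is the break-even price.
Between these two prices the firm operates at a loss; above $65 it earns a profit.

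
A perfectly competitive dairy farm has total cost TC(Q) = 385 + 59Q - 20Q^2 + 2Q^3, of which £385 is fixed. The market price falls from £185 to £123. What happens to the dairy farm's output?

AVC = 59 - 20Q + 2Q^2, minimized at Q = 5 where min AVC = £9. MC = 59 - 40Q + 6Q^2.
At P = £185 ≥ min AVC, set P = MC on the rising branch: Q = 9.
At P = £123 ≥ min AVC, set P = MC: Q = 8. The firm stays open but cuts output.

Output falls from 9 to 8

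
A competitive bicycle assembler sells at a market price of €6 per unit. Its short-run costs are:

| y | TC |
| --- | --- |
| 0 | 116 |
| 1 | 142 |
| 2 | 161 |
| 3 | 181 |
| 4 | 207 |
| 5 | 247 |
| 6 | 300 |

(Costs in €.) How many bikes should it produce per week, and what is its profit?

Compute π = P·y − TC at each output: y=0: -116; y=1: -136; y=2: -149; y=3: -163; y=4: -183; y=5: -217; y=6: -264.
Profit is highest at y = 0. Equivalently, the lowest AVC in the table is 65/3 ≈ €21.67 at y = 3, and P = €6 falls below it — price never covers variable cost, so the firm shuts down and loses only its fixed cost.

y = 0 (shut down); profit = -€116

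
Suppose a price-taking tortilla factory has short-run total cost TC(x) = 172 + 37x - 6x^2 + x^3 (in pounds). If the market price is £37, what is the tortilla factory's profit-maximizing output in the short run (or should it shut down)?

Produce at x = 4

Strip out fixed cost: VC = 37x - 6x^2 + x^3. Then AVC = 37 - 6x + x^2 and MC = 37 - 12x + 3x^2.
AVC hits its minimum where MC = AVC, at x = 3, giving min AVC = 37 - 6·3 + 3^2 = £28.
Because £37 ≥ £28, revenue can cover variable cost; the firm operates.
P = MC gives -12x + 3x^2 = 0, with roots 0 and 4. Take the larger (rising MC): x* = 4.
Check: AVC at x = 4 is £29 ≤ P, so revenue covers variable cost.
Profit = P·x − TC = 37·4 − 288 = -£140, a loss, but smaller than the £172 fixed cost the firm would lose by shutting down.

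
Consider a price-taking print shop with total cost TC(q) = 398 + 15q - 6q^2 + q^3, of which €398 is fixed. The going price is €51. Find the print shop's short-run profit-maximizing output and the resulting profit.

Profit = -€182 at q = 6

AVC = 15 - 6q + q^2 has its minimum €6 at q = 3; price €51 clears that bar, so the firm operates.
With MC = 15 - 12q + 3q^2, P = MC on the upward-sloping part at q* = 6.
TR = 51·6 = 306. TC = 398 + 90 = 488. Profit = 306 − 488 = -€182.
By producing, the firm covers all variable cost plus €216 of fixed cost; shutting down would lose the full €398.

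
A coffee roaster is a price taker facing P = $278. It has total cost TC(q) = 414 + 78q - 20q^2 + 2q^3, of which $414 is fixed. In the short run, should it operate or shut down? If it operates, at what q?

From TC, MC = TC'(q) = 78 - 40q + 6q^2 and AVC = VC/q = 78 - 20q + 2q^2.
AVC is minimized where dAVC/dq = -20 + 4q = 0, at q = 5; min AVC = 78 - 20·5 + 2·5^2 = $28.
P = $278 exceeds min AVC = $28, so the firm stays open.
P = MC gives -200 - 40q + 6q^2 = 0, with roots -10/3 and 10. Take the larger (rising MC): q* = 10.
Check: AVC at q = 10 is $78 ≤ P, so revenue covers variable cost.
Profit = P·q − TC = 278·10 − 1194 = $1586.

Produce at q = 10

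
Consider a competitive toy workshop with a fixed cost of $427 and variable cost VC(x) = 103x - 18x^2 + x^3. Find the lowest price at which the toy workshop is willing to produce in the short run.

The shutdown price is the minimum of AVC. VC = 103x - 18x^2 + x^3, so AVC = 103 - 18x + x^2.
At the minimum of AVC, MC = AVC. MC = 103 - 36x + 3x^2; setting MC = AVC gives 2x^2 - 18x = 0, so x = 9. min AVC = 22.
The firm shuts down for any P below $22.

$22 per unit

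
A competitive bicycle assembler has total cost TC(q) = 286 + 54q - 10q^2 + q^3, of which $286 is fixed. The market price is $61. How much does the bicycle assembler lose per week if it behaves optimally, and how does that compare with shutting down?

AVC = 54 - 10q + q^2 has its minimum $29 at q = 5; price $61 clears that bar, so the firm operates.
With MC = 54 - 20q + 3q^2, P = MC on the upward-sloping part at q* = 7.
TR = 61·7 = 427. TC = 286 + 231 = 517. Profit = 427 − 517 = -$90.
Shutting down would mean losing the fixed cost of $286, so operating at a loss of $90 is better by $196.

Profit = -$90 at q = 7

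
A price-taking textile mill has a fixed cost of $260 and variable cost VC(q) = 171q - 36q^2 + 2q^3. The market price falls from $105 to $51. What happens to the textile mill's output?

AVC = 171 - 36q + 2q^2, minimized at q = 9 where min AVC = $9. MC = 171 - 72q + 6q^2.
At P = $105 ≥ min AVC, set P = MC on the rising branch: q = 11.
At P = $51 ≥ min AVC, set P = MC: q = 10. The firm stays open but cuts output.

Output falls from 11 to 10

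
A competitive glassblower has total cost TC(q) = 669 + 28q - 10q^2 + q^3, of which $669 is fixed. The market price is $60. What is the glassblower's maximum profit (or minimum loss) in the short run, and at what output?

Profit = -$285 at q = 8

AVC = 28 - 10q + q^2 has its minimum $3 at q = 5; price $60 clears that bar, so the firm operates.
MC = 28 - 20q + 3q^2. Setting P = MC and taking the root on the rising branch gives q* = 8.
TR = 60·8 = 480. TC = 669 + 96 = 765. Profit = 480 − 765 = -$285.
That loss of $285 beats the $669 the firm would lose by shutting down; producing recovers $384 of fixed cost.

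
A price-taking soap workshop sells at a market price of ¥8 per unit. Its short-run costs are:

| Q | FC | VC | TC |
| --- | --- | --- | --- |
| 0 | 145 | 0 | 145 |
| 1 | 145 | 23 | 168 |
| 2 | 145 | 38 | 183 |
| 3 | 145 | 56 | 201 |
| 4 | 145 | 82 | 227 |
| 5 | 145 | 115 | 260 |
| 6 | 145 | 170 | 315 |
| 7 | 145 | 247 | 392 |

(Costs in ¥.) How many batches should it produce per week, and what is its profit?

Q = 0 (shut down); profit = -¥145

Profit at each row (π = 8Q − TC): Q=0: -145; Q=1: -160; Q=2: -167; Q=3: -177; Q=4: -195; Q=5: -220; Q=6: -267; Q=7: -336.
Profit is highest at Q = 0. Equivalently, the lowest AVC in the table is 56/3 ≈ ¥18.67 at Q = 3, and P = ¥8 falls below it — price never covers variable cost, so the firm shuts down and loses only its fixed cost.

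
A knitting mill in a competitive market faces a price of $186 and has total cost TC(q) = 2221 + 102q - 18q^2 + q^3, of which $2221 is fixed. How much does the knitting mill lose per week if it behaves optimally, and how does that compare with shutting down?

AVC = 102 - 18q + q^2; min AVC = $21 at q = 9. Since P = $186 ≥ min AVC, the firm produces.
With MC = 102 - 36q + 3q^2, P = MC on the upward-sloping part at q* = 14.
TR = 186·14 = 2604. TC = 2221 + 644 = 2865. Profit = 2604 − 2865 = -$261.
Shutting down would mean losing the fixed cost of $2221, so operating at a loss of $261 is better by $1960.

Profit = -$261 at q = 14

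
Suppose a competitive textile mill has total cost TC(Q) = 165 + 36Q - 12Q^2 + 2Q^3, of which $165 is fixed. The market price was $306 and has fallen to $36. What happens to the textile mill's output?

Output falls from 9 to 4

AVC = 36 - 12Q + 2Q^2, minimized at Q = 3 where min AVC = $18. MC = 36 - 24Q + 6Q^2.
With P = $306 above the shutdown price, P = MC gives Q = 9.
At P = $36 ≥ min AVC, set P = MC: Q = 4. The firm stays open but cuts output.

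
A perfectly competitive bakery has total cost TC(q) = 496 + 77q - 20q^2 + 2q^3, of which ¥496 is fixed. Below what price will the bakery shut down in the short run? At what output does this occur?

The shutdown price is the minimum of AVC. VC = 77q - 20q^2 + 2q^3, so AVC = 77 - 20q + 2q^2.
dAVC/dq = -20 + 4q = 0 gives q = 5. min AVC = 77 - 20·5 + 2·5^2 = 27.
The firm shuts down for any P below ¥27.

¥27 per unit, at q = 5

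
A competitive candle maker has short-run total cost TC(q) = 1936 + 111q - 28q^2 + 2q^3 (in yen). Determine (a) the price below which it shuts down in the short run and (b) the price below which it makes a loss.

Shutdown price = ¥13; break-even price = ¥221

Shutdown price = min AVC. AVC = 111 - 28q + 2q^2, with vertex at q = 7 and minimum ¥13.
ATC = 1936/q + 111 - 28q + 2q^2. Setting dATC/dq = −1936/q^2 − 28 + 4q = 0 gives q = 11 (since 4·11^3 − 28·11^2 = 1936).
min ATC = 1936/11 + 111 − 28·11 + 2·11^2 = ¥221. That is the break-even price.
Between these two prices the firm operates at a loss; above ¥221 it earns a profit.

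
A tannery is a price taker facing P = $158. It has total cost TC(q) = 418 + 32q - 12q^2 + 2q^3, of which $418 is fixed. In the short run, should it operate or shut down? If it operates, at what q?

Strip out fixed cost: VC = 32q - 12q^2 + 2q^3. Then AVC = 32 - 12q + 2q^2 and MC = 32 - 24q + 6q^2.
AVC is minimized where dAVC/dq = -12 + 4q = 0, at q = 3; min AVC = 32 - 12·3 + 2·3^2 = $14.
Since P = $158 ≥ min AVC = $14, price covers variable cost and the firm should produce.
Solving P = MC: -126 - 24q + 6q^2 = 0 ⇒ q = -3 or 7. On the upward-sloping branch, q* = 7.
Check: AVC at q = 7 is $46 ≤ P, so revenue covers variable cost.
Profit = P·q − TC = 158·7 − 740 = $366.

Produce at q = 7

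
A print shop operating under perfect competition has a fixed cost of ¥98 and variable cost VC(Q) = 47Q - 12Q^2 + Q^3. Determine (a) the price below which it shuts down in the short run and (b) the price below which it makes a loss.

Shutdown price = ¥11; break-even price = ¥26

AVC = 47 - 12Q + Q^2; minimized at Q = 6, giving min AVC = ¥11. That is the shutdown price.
ATC = 98/Q + 47 - 12Q + Q^2. Setting dATC/dQ = −98/Q^2 − 12 + 2Q = 0 gives Q = 7 (since 2·7^3 − 12·7^2 = 98).
min ATC = 98/7 + 47 − 12·7 + 7^2 = ¥26. That is the break-even price.
Between these two prices the firm operates at a loss; above ¥26 it earns a profit.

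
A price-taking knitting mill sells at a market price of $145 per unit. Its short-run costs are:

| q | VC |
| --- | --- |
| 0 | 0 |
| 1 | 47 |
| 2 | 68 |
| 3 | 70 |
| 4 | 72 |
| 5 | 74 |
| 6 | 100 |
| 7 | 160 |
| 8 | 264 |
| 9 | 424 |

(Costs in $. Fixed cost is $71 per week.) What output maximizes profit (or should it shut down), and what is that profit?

Compute π = P·q − TC at each output: q=0: -71; q=1: 27; q=2: 151; q=3: 294; q=4: 437; q=5: 580; q=6: 699; q=7: 784; q=8: 825; q=9: 810.
Profit is maximized at q = 8. AVC there is 264/8 = $33 ≤ P, so producing beats shutting down (which would give -$71).

q = 8; profit = $825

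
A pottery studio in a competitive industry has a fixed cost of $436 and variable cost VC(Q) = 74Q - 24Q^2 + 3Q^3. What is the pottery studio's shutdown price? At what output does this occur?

The firm shuts down when price falls below the minimum of average variable cost. AVC = VC/Q = 74 - 24Q + 3Q^2.
dAVC/dQ = -24 + 6Q = 0 gives Q = 4. min AVC = 74 - 24·4 + 3·4^2 = 26.
For P < $26 the firm produces nothing.

$26 per unit, at Q = 4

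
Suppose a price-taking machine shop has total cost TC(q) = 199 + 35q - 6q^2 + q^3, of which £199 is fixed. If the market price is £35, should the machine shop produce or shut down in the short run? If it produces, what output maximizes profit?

From TC, MC = TC'(q) = 35 - 12q + 3q^2 and AVC = VC/q = 35 - 6q + q^2.
AVC is minimized where dAVC/dq = -6 + 2q = 0, at q = 3; min AVC = 35 - 6·3 + 3^2 = £26.
Since P = £35 ≥ min AVC = £26, price covers variable cost and the firm should produce.
P = MC gives -12q + 3q^2 = 0, with roots 0 and 4. Take the larger (rising MC): q* = 4.
Check: AVC at q = 4 is £27 ≤ P, so revenue covers variable cost.
Profit = P·q − TC = 35·4 − 307 = -£167, a loss, but smaller than the £199 fixed cost the firm would lose by shutting down.

Produce at q = 4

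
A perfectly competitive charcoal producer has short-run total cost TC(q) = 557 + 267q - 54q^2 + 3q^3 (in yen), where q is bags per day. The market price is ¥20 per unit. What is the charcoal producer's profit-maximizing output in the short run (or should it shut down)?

Shut down

Variable cost is VC = 267q - 54q^2 + 3q^3, so AVC = VC/q = 267 - 54q + 3q^2 and MC = dTC/dq = 267 - 108q + 9q^2.
AVC is minimized where dAVC/dq = -54 + 6q = 0, at q = 9; min AVC = 267 - 54·9 + 3·9^2 = ¥24.
P = ¥20 lies below min AVC = ¥24; no output level covers variable cost.
Shutting down limits the loss to fixed cost, ¥557.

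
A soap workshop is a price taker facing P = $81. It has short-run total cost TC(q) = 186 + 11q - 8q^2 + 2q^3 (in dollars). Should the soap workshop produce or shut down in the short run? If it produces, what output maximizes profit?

Strip out fixed cost: VC = 11q - 8q^2 + 2q^3. Then AVC = 11 - 8q + 2q^2 and MC = 11 - 16q + 6q^2.
AVC hits its minimum where MC = AVC, at q = 2, giving min AVC = 11 - 8·2 + 2·2^2 = $3.
Since P = $81 ≥ min AVC = $3, price covers variable cost and the firm should produce.
Solving P = MC: -70 - 16q + 6q^2 = 0 ⇒ q = -7/3 or 5. On the upward-sloping branch, q* = 5.
Check: AVC at q = 5 is $21 ≤ P, so revenue covers variable cost.
Profit = P·q − TC = 81·5 − 291 = $114.

Produce at q = 5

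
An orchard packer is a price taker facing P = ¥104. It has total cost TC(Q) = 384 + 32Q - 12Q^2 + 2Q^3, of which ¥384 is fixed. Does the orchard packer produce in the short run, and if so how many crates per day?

Produce at Q = 6

From TC, MC = TC'(Q) = 32 - 24Q + 6Q^2 and AVC = VC/Q = 32 - 12Q + 2Q^2.
AVC is minimized where dAVC/dQ = -12 + 4Q = 0, at Q = 3; min AVC = 32 - 12·3 + 2·3^2 = ¥14.
Because ¥104 ≥ ¥14, revenue can cover variable cost; the firm operates.
Set P = MC: 104 = 32 - 24Q + 6Q^2 → -72 - 24Q + 6Q^2 = 0. The roots are Q = -2 and Q = 6; the profit-maximizing output is on the rising part of MC, so Q* = 6.
Check: AVC at Q = 6 is ¥32 ≤ P, so revenue covers variable cost.
Profit = P·Q − TC = 104·6 − 576 = ¥48.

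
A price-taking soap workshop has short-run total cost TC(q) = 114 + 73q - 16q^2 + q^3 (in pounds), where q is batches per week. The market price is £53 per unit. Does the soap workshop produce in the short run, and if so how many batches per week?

Produce at q = 10

From TC, MC = TC'(q) = 73 - 32q + 3q^2 and AVC = VC/q = 73 - 16q + q^2.
AVC hits its minimum where MC = AVC, at q = 8, giving min AVC = 73 - 16·8 + 8^2 = £9.
P = £53 exceeds min AVC = £9, so the firm stays open.
P = MC gives 20 - 32q + 3q^2 = 0, with roots 2/3 and 10. Take the larger (rising MC): q* = 10.
Check: AVC at q = 10 is £13 ≤ P, so revenue covers variable cost.
Profit = P·q − TC = 53·10 − 244 = £286.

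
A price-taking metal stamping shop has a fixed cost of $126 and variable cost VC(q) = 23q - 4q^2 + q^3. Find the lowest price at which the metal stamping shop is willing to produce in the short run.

$19 per unit

The firm shuts down when price falls below the minimum of average variable cost. AVC = VC/q = 23 - 4q + q^2.
At the minimum of AVC, MC = AVC. MC = 23 - 8q + 3q^2; setting MC = AVC gives 2q^2 - 4q = 0, so q = 2. min AVC = 19.
So the shutdown price is $19.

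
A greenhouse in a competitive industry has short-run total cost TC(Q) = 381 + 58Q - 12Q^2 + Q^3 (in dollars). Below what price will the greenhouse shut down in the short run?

$22 per unit

Short-run supply begins at min AVC. From VC = 58Q - 12Q^2 + Q^3, AVC = 58 - 12Q + Q^2.
dAVC/dQ = -12 + 2Q = 0 gives Q = 6. min AVC = 58 - 12·6 + 6^2 = 22.
So the shutdown price is $22.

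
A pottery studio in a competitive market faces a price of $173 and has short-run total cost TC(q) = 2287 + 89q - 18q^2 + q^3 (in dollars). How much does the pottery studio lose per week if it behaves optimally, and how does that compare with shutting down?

Profit = -$327 at q = 14

AVC = 89 - 18q + q^2 has its minimum $8 at q = 9; price $173 clears that bar, so the firm operates.
With MC = 89 - 36q + 3q^2, P = MC on the upward-sloping part at q* = 14.
TR = 173·14 = 2422. TC = 2287 + 462 = 2749. Profit = 2422 − 2749 = -$327.
That loss of $327 beats the $2287 the firm would lose by shutting down; producing recovers $1960 of fixed cost.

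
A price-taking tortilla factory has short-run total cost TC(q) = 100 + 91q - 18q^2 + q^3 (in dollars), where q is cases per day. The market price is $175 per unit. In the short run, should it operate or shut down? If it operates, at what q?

Produce at q = 14

Variable cost is VC = 91q - 18q^2 + q^3, so AVC = VC/q = 91 - 18q + q^2 and MC = dTC/dq = 91 - 36q + 3q^2.
AVC is minimized where dAVC/dq = -18 + 2q = 0, at q = 9; min AVC = 91 - 18·9 + 9^2 = $10.
P = $175 exceeds min AVC = $10, so the firm stays open.
Set P = MC: 175 = 91 - 36q + 3q^2 → -84 - 36q + 3q^2 = 0. The roots are q = -2 and q = 14; the profit-maximizing output is on the rising part of MC, so q* = 14.
Check: AVC at q = 14 is $35 ≤ P, so revenue covers variable cost.
Profit = P·q − TC = 175·14 − 590 = $1860.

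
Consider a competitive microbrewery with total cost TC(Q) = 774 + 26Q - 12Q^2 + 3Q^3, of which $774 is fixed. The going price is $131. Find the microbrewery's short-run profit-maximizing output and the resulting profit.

AVC = 26 - 12Q + 3Q^2; min AVC = $14 at Q = 2. Since P = $131 ≥ min AVC, the firm produces.
MC = 26 - 24Q + 9Q^2. Setting P = MC and taking the root on the rising branch gives Q* = 5.
TR = 131·5 = 655. TC = 774 + 205 = 979. Profit = 655 − 979 = -$324.
Shutting down would mean losing the fixed cost of $774, so operating at a loss of $324 is better by $450.

Profit = -$324 at Q = 5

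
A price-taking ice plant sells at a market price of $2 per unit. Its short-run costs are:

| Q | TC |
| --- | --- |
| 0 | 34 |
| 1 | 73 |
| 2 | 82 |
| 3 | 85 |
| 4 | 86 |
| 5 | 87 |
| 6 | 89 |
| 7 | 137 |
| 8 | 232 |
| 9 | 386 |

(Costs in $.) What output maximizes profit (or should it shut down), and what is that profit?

Profit at each row (π = 2Q − TC): Q=0: -34; Q=1: -71; Q=2: -78; Q=3: -79; Q=4: -78; Q=5: -77; Q=6: -77; Q=7: -123; Q=8: -216; Q=9: -368.
Profit is highest at Q = 0. Equivalently, the lowest AVC in the table is 55/6 ≈ $9.17 at Q = 6, and P = $2 falls below it — price never covers variable cost, so the firm shuts down and loses only its fixed cost.

Q = 0 (shut down); profit = -$34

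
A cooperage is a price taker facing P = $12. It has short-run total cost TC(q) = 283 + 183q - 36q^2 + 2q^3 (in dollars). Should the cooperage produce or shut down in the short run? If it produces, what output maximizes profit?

Shut down

From TC, MC = TC'(q) = 183 - 72q + 6q^2 and AVC = VC/q = 183 - 36q + 2q^2.
The AVC parabola has its vertex at q = 36/4 = 9, where AVC = 183 - 36·9 + 2·9^2 = $21.
With P < min AVC ($12 < $21), every unit sold adds to the loss.
Shutting down limits the loss to fixed cost, $283.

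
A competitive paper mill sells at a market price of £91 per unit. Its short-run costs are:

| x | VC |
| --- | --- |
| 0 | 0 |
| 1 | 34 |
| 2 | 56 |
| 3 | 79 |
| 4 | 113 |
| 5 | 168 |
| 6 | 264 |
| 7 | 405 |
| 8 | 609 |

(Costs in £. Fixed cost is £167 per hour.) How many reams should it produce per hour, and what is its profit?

x = 5; profit = £120

Compute π = P·x − TC at each output: x=0: -167; x=1: -110; x=2: -41; x=3: 27; x=4: 84; x=5: 120; x=6: 115; x=7: 65; x=8: -48.
Profit is maximized at x = 5. AVC there is 168/5 = £33.60 ≤ P, so producing beats shutting down (which would give -£167).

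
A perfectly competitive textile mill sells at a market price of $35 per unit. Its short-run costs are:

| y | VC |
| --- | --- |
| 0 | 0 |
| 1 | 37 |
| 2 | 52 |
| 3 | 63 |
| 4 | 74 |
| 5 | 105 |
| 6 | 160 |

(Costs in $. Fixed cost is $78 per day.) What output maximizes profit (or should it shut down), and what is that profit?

y = 5; profit = -$8

Tabulate TR − TC: y=0: -78; y=1: -80; y=2: -60; y=3: -36; y=4: -12; y=5: -8; y=6: -28.
Profit is maximized at y = 5. AVC there is 105/5 = $21 ≤ P, so producing beats shutting down (which would give -$78).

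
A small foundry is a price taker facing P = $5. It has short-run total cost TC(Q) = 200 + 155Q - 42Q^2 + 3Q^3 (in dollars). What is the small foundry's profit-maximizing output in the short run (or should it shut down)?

Variable cost is VC = 155Q - 42Q^2 + 3Q^3, so AVC = VC/Q = 155 - 42Q + 3Q^2 and MC = dTC/dQ = 155 - 84Q + 9Q^2.
AVC hits its minimum where MC = AVC, at Q = 7, giving min AVC = 155 - 42·7 + 3·7^2 = $8.
With P < min AVC ($5 < $8), every unit sold adds to the loss.
Best response: produce nothing and absorb the $200 fixed cost.

Shut down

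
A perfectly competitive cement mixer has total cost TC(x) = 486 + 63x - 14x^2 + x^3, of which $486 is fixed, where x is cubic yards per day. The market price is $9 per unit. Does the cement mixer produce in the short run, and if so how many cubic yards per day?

Shut down

Strip out fixed cost: VC = 63x - 14x^2 + x^3. Then AVC = 63 - 14x + x^2 and MC = 63 - 28x + 3x^2.
AVC hits its minimum where MC = AVC, at x = 7, giving min AVC = 63 - 14·7 + 7^2 = $14.
Since P = $9 < min AVC = $14, price fails to cover variable cost at any output.
Best response: produce nothing and absorb the $486 fixed cost.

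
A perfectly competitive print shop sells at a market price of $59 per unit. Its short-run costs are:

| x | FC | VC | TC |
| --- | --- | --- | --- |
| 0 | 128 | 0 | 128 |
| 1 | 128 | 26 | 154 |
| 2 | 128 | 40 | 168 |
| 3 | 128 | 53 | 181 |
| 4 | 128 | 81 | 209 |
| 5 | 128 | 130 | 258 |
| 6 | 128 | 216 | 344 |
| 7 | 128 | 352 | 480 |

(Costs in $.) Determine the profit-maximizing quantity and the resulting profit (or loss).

x = 5; profit = $37

Compute π = P·x − TC at each output: x=0: -128; x=1: -95; x=2: -50; x=3: -4; x=4: 27; x=5: 37; x=6: 10; x=7: -67.
Profit is maximized at x = 5. AVC there is 130/5 = $26 ≤ P, so producing beats shutting down (which would give -$128).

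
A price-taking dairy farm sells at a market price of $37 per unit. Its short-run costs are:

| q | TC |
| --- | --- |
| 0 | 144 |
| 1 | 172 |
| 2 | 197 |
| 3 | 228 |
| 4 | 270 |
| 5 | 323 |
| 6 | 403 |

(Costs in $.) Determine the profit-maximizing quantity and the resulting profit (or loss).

q = 3; profit = -$117

Tabulate TR − TC: q=0: -144; q=1: -135; q=2: -123; q=3: -117; q=4: -122; q=5: -138; q=6: -181.
Profit is maximized at q = 3. AVC there is 84/3 = $28 ≤ P, so producing beats shutting down (which would give -$144).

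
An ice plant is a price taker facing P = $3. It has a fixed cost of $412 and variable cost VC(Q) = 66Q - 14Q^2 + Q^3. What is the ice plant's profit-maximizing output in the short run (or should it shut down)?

Shut down

Variable cost is VC = 66Q - 14Q^2 + Q^3, so AVC = VC/Q = 66 - 14Q + Q^2 and MC = dTC/dQ = 66 - 28Q + 3Q^2.
The AVC parabola has its vertex at Q = 14/2 = 7, where AVC = 66 - 14·7 + 7^2 = $17.
P = $3 lies below min AVC = $17; no output level covers variable cost.
The firm minimizes its loss by shutting down and losing only its fixed cost of $412.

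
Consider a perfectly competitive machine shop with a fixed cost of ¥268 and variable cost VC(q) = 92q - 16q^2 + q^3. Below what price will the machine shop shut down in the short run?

The shutdown price is the minimum of AVC. VC = 92q - 16q^2 + q^3, so AVC = 92 - 16q + q^2.
At the minimum of AVC, MC = AVC. MC = 92 - 32q + 3q^2; setting MC = AVC gives 2q^2 - 16q = 0, so q = 8. min AVC = 28.
For P < ¥28 the firm produces nothing.

¥28 per unit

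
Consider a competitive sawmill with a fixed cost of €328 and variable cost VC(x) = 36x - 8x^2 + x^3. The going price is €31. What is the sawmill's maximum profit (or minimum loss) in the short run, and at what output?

Profit = -€278 at x = 5

AVC = 36 - 8x + x^2; min AVC = €20 at x = 4. Since P = €31 ≥ min AVC, the firm produces.
With MC = 36 - 16x + 3x^2, P = MC on the upward-sloping part at x* = 5.
TR = 31·5 = 155. TC = 328 + 105 = 433. Profit = 155 − 433 = -€278.
Shutting down would mean losing the fixed cost of €328, so operating at a loss of €278 is better by €50.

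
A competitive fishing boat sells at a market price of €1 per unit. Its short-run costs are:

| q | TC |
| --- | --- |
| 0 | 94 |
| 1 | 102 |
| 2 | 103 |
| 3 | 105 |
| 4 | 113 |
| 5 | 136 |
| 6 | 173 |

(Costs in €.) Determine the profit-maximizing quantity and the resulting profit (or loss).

q = 0 (shut down); profit = -€94

Compute π = P·q − TC at each output: q=0: -94; q=1: -101; q=2: -101; q=3: -102; q=4: -109; q=5: -131; q=6: -167.
Profit is highest at q = 0. Equivalently, the lowest AVC in the table is 11/3 ≈ €3.67 at q = 3, and P = €1 falls below it — price never covers variable cost, so the firm shuts down and loses only its fixed cost.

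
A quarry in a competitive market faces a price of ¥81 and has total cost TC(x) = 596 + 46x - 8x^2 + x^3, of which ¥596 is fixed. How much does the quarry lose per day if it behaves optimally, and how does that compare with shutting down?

Profit = -¥302 at x = 7

AVC = 46 - 8x + x^2; min AVC = ¥30 at x = 4. Since P = ¥81 ≥ min AVC, the firm produces.
MC = 46 - 16x + 3x^2. Setting P = MC and taking the root on the rising branch gives x* = 7.
TR = 81·7 = 567. TC = 596 + 273 = 869. Profit = 567 − 869 = -¥302.
That loss of ¥302 beats the ¥596 the firm would lose by shutting down; producing recovers ¥294 of fixed cost.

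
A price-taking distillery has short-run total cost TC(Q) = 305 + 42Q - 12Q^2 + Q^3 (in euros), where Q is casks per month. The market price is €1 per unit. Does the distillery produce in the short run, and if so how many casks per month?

Variable cost is VC = 42Q - 12Q^2 + Q^3, so AVC = VC/Q = 42 - 12Q + Q^2 and MC = dTC/dQ = 42 - 24Q + 3Q^2.
AVC hits its minimum where MC = AVC, at Q = 6, giving min AVC = 42 - 12·6 + 6^2 = €6.
Since P = €1 < min AVC = €6, price fails to cover variable cost at any output.
Shutting down limits the loss to fixed cost, €305.

Shut down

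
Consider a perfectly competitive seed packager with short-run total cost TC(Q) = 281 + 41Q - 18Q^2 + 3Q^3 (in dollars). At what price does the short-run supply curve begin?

Short-run supply begins at min AVC. From VC = 41Q - 18Q^2 + 3Q^3, AVC = 41 - 18Q + 3Q^2.
At the minimum of AVC, MC = AVC. MC = 41 - 36Q + 9Q^2; setting MC = AVC gives 6Q^2 - 18Q = 0, so Q = 3. min AVC = 14.
So the shutdown price is $14.

$14 per unit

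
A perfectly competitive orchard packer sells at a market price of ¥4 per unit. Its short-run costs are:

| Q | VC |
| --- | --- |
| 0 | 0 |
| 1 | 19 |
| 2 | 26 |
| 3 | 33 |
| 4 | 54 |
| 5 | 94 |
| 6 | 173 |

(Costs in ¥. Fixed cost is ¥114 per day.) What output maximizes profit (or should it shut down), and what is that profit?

Q = 0 (shut down); profit = -¥114

Profit at each row (π = 4Q − TC): Q=0: -114; Q=1: -129; Q=2: -132; Q=3: -135; Q=4: -152; Q=5: -188; Q=6: -263.
Profit is highest at Q = 0. Equivalently, the lowest AVC in the table is 33/3 ≈ ¥11 at Q = 3, and P = ¥4 falls below it — price never covers variable cost, so the firm shuts down and loses only its fixed cost.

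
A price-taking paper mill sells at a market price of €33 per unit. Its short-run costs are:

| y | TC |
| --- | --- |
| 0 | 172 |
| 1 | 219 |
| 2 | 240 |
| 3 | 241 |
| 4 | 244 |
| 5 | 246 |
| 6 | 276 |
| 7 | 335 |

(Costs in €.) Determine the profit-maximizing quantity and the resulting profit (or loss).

y = 6; profit = -€78

Profit at each row (π = 33y − TC): y=0: -172; y=1: -186; y=2: -174; y=3: -142; y=4: -112; y=5: -81; y=6: -78; y=7: -104.
Profit is maximized at y = 6. AVC there is 104/6 = €17.33 ≤ P, so producing beats shutting down (which would give -€172).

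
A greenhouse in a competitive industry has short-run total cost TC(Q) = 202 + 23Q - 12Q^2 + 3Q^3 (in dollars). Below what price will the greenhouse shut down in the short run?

Short-run supply begins at min AVC. From VC = 23Q - 12Q^2 + 3Q^3, AVC = 23 - 12Q + 3Q^2.
At the minimum of AVC, MC = AVC. MC = 23 - 24Q + 9Q^2; setting MC = AVC gives 6Q^2 - 12Q = 0, so Q = 2. min AVC = 11.
The firm shuts down for any P below $11.

$11 per unit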